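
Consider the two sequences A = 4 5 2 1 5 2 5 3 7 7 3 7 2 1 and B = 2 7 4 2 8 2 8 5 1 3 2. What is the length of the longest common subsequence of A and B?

6

Backtracking the LCS table gives one alignment: 4 (A1,B3) → 2 (A3,B4) → 2 (A6,B6) → 5 (A7,B8) → 3 (A11,B10) → 2 (A13,B11).
So the longest common subsequence has length 6.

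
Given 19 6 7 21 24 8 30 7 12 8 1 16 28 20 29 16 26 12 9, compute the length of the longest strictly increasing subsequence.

Scanning left to right, the best length ending at each element is: 19→1, 6→1, 7→2, 21→3, 24→4, 8→3, 30→5, 7→2, 12→4, 8→3, 1→1, 16→5, 28→6, 20→6, 29→7, 16→5, 26→7, 12→4, 9→4.
So the longest increasing subsequence has length 7, e.g. 6, 7, 8, 12, 16, 28, 29.

7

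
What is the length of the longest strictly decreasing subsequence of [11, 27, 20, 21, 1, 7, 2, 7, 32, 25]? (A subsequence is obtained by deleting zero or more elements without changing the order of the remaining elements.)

4

One longest decreasing subsequence is 27, 20, 7, 2 (positions 2,3,6,7), of length 4; no longer one exists.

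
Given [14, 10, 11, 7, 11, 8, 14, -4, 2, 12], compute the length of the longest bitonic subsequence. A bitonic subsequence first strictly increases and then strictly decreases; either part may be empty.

4

One longest bitonic subsequence is 14, 11, 8, 2 (positions 1,5,6,9): it rises to 14 then falls. Length 4 is optimal.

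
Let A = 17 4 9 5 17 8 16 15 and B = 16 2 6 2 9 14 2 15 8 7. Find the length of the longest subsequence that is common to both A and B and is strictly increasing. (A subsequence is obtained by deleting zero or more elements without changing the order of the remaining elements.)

2

A longest common strictly increasing subsequence is 9, 15 (length 2); it appears in order in both A and B, and no longer such subsequence exists.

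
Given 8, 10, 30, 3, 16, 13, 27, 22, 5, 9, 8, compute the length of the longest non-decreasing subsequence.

4

Scanning left to right, the best length ending at each element is: 8→1, 10→2, 30→3, 3→1, 16→3, 13→3, 27→4, 22→4, 5→2, 9→3, 8→3.
So the longest non-decreasing subsequence has length 4, e.g. 8, 10, 16, 27.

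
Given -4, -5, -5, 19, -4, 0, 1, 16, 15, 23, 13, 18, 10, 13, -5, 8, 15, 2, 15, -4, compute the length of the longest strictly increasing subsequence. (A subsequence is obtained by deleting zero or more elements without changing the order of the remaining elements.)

7

Let dp[i] be the longest increasing subsequence ending at position i. Then dp = [1, 1, 1, 2, 2, 3, 4, 5, 5, 6, 5, 6, 5, 6, 1, 5, 7, 5, 7, 2].
The maximum is 7; one witness is -5, -4, 0, 1, 10, 13, 15 at positions 2,5,6,7,13,14,17.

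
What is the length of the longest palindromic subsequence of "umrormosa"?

One longest palindromic subsequence is mrorm (positions 2,3,4,5,6); it reads the same forward and backward, and the interval DP gives dp[1][9] = 5.

5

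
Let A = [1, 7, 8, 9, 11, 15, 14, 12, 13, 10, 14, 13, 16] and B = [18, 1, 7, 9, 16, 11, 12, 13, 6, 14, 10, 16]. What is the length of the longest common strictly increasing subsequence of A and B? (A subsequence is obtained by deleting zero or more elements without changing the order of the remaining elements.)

8

A longest common strictly increasing subsequence is 1, 7, 9, 11, 12, 13, 14, 16 (length 8); it appears in order in both A and B, and no longer such subsequence exists.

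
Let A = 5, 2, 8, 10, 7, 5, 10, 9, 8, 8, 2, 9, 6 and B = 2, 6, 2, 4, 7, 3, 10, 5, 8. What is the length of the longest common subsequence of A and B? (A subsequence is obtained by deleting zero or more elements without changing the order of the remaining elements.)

4

A longest common subsequence is 2, 10, 5, 8 (length 4); the LCS DP confirms no longer common subsequence exists.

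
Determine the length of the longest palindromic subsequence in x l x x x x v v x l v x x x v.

10

One longest palindromic subsequence is xxxxvvxxxx (positions 3,4,5,6,7,8,9,12,13,14); it reads the same forward and backward, and the interval DP gives dp[1][15] = 10.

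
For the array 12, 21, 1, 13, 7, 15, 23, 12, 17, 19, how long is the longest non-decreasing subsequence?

5

One longest non-decreasing subsequence is 12, 13, 15, 17, 19 (positions 1,4,6,9,10), of length 5; no longer one exists.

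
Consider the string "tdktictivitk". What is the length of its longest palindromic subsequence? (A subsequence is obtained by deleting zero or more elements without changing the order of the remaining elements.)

Using dp[i][j] = 2 + dp[i+1][j−1] if the ends match, else max(dp[i+1][j], dp[i][j−1]):
dp[1][12] = 7. A witness is ktivitk at positions 3,4,5,9,10,11,12.

7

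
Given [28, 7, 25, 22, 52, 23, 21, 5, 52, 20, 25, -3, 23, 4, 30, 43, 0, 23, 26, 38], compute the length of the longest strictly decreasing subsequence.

Let dp[i] be the longest decreasing subsequence ending at position i. Then dp = [1, 2, 2, 3, 1, 3, 4, 5, 1, 5, 2, 6, 3, 6, 2, 2, 7, 3, 3, 3].
The maximum is 7; one witness is 28, 25, 22, 21, 5, 4, 0 at positions 1,3,4,7,8,14,17.

7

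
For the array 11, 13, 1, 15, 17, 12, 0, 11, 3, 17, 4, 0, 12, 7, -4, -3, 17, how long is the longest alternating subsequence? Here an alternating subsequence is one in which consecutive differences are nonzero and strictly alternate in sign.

12

A longest alternating subsequence is 11, 13, 1, 15, 0, 11, 3, 17, 4, 12, -4, -3 (positions 1,2,3,4,7,8,9,10,11,13,15,16); its 11 consecutive differences strictly alternate in sign, and length 12 is optimal.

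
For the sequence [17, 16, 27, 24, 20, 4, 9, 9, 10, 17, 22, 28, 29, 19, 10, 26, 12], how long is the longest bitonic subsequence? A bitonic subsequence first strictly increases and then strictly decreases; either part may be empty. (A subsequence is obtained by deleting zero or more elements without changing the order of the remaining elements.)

9

Let inc[i] be the LIS ending at i and dec[i] the longest strictly decreasing subsequence starting at i. inc = [1, 1, 2, 2, 2, 1, 2, 2, 3, 4, 5, 6, 7, 5, 3, 6, 4], dec = [3, 2, 5, 4, 3, 1, 1, 1, 1, 2, 3, 3, 3, 2, 1, 2, 1].
max_i inc[i]+dec[i]−1 = 9, with one witness 4, 9, 10, 17, 22, 28, 29, 26, 12.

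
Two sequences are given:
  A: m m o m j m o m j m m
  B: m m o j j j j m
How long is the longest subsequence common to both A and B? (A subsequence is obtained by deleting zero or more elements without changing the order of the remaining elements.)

6

A longest common subsequence is mmojjm (length 6); the LCS DP confirms no longer common subsequence exists.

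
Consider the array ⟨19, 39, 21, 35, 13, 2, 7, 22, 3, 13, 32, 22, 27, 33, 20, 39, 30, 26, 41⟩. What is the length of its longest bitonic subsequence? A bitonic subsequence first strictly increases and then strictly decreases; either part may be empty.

9

Let inc[i] be the LIS ending at i and dec[i] the longest strictly decreasing subsequence starting at i. inc = [1, 2, 2, 3, 1, 1, 2, 3, 2, 3, 4, 4, 5, 6, 4, 7, 6, 5, 8], dec = [4, 5, 4, 4, 3, 1, 2, 2, 1, 1, 3, 2, 2, 3, 1, 3, 2, 1, 1].
max_i inc[i]+dec[i]−1 = 9, with one witness 2, 7, 13, 22, 27, 33, 39, 30, 26.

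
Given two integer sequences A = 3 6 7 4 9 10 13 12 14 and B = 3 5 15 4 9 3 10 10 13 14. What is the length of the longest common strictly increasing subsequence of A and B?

A longest common strictly increasing subsequence is 3, 4, 9, 10, 13, 14 (length 6); it appears in order in both A and B, and no longer such subsequence exists.

6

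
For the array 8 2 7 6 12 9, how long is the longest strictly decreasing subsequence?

3

Let dp[i] be the longest decreasing subsequence ending at position i. Then dp = [1, 2, 2, 3, 1, 2].
The maximum is 3; one witness is 8, 7, 6 at positions 1,3,4.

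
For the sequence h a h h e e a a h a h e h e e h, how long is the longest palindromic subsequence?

One longest palindromic subsequence is heeheheeh (positions 1,5,6,9,12,13,14,15,16); it reads the same forward and backward, and the interval DP gives dp[1][16] = 9.

9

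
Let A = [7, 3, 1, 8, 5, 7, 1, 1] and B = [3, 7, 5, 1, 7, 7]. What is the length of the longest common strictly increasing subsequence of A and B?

A longest common strictly increasing subsequence is 3, 5, 7 (length 3); it appears in order in both A and B, and no longer such subsequence exists.

3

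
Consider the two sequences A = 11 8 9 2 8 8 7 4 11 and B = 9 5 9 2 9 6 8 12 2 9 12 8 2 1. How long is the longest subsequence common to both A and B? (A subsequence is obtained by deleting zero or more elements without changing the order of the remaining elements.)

4

Backtracking the LCS table gives one alignment: 9 (A3,B3) → 2 (A4,B4) → 8 (A5,B7) → 8 (A6,B12).
So the longest common subsequence has length 4.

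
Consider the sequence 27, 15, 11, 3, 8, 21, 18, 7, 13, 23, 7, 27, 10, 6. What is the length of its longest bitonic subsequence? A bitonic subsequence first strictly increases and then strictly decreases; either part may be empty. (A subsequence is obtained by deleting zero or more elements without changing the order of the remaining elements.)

One longest bitonic subsequence is 3, 8, 21, 18, 13, 10, 6 (positions 4,5,6,7,9,13,14): it rises to 21 then falls. Length 7 is optimal.

7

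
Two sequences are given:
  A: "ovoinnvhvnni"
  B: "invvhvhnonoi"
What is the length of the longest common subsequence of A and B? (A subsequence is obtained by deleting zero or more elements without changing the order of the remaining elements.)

8

A longest common subsequence is invhvnni (length 8); the LCS DP confirms no longer common subsequence exists.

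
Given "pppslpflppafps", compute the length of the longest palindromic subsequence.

9

Using dp[i][j] = 2 + dp[i+1][j−1] if the ends match, else max(dp[i+1][j], dp[i][j−1]):
dp[1][14] = 9. A witness is ppplflppp at positions 1,2,3,5,7,8,9,10,13.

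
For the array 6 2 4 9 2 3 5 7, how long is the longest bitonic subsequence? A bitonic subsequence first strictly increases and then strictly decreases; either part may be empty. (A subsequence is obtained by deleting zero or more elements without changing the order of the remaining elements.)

4

One longest bitonic subsequence is 2, 4, 9, 7 (positions 2,3,4,8): it rises to 9 then falls. Length 4 is optimal.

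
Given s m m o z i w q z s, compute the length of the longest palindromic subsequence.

Using dp[i][j] = 2 + dp[i+1][j−1] if the ends match, else max(dp[i+1][j], dp[i][j−1]):
dp[1][10] = 5. A witness is szqzs at positions 1,5,8,9,10.

5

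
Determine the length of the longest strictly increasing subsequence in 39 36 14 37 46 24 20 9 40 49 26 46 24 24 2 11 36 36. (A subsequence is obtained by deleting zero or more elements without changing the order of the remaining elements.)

4

Let dp[i] be the longest increasing subsequence ending at position i. Then dp = [1, 1, 1, 2, 3, 2, 2, 1, 3, 4, 3, 4, 3, 3, 1, 2, 4, 4].
The maximum is 4; one witness is 36, 37, 46, 49 at positions 2,4,5,10.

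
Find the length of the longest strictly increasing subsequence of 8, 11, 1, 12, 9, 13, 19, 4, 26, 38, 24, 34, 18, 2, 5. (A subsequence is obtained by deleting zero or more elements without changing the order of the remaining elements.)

One longest increasing subsequence is 8, 11, 12, 13, 19, 26, 38 (positions 1,2,4,6,7,9,10), of length 7; no longer one exists.

7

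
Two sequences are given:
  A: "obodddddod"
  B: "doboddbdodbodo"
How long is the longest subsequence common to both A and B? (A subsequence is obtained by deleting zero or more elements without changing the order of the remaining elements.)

9

A longest common subsequence is obodddddo (length 9); the LCS DP confirms no longer common subsequence exists.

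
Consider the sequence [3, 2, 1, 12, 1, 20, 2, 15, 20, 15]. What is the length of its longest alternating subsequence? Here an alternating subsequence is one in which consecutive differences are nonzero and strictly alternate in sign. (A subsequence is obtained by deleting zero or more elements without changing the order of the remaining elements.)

Track the best alternating length ending on an up-step vs a down-step at each position: up/down = 1/1, 1/2, 1/2, 3/1, 1/4, 5/1, 5/6, 7/6, 7/1, 7/8.
The maximum over both is 8; one such subsequence is 3, 2, 12, 1, 20, 2, 20, 15.

8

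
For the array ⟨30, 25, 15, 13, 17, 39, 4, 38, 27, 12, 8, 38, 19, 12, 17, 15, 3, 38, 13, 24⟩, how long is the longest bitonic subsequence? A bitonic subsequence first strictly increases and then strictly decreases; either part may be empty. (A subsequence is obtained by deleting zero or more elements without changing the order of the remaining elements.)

9

One longest bitonic subsequence is 15, 17, 39, 38, 27, 19, 17, 15, 13 (positions 3,5,6,8,9,13,15,16,19): it rises to 39 then falls. Length 9 is optimal.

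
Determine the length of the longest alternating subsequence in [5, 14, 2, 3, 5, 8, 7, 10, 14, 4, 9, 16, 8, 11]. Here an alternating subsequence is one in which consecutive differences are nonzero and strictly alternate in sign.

A longest alternating subsequence is 5, 14, 2, 8, 7, 10, 4, 9, 8, 11 (positions 1,2,3,6,7,8,10,11,13,14); its 9 consecutive differences strictly alternate in sign, and length 10 is optimal.

10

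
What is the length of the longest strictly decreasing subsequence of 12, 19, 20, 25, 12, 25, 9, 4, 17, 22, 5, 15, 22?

4

One longest decreasing subsequence is 19, 12, 9, 4 (positions 2,5,7,8), of length 4; no longer one exists.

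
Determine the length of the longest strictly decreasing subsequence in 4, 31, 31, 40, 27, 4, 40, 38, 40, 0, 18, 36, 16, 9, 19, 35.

5

One longest decreasing subsequence is 31, 27, 18, 16, 9 (positions 2,5,11,13,14), of length 5; no longer one exists.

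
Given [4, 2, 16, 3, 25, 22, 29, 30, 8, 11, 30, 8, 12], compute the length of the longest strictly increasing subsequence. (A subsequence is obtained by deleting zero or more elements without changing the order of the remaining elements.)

One longest increasing subsequence is 4, 16, 25, 29, 30 (positions 1,3,5,7,8), of length 5; no longer one exists.

5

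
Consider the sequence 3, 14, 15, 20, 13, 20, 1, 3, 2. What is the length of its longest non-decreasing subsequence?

Scanning left to right, the best length ending at each element is: 3→1, 14→2, 15→3, 20→4, 13→2, 20→5, 1→1, 3→2, 2→2.
So the longest non-decreasing subsequence has length 5, e.g. 3, 14, 15, 20, 20.

5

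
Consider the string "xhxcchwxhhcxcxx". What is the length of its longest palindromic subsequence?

11

One longest palindromic subsequence is xxcchhhccxx (positions 1,3,4,5,6,9,10,11,13,14,15); it reads the same forward and backward, and the interval DP gives dp[1][15] = 11.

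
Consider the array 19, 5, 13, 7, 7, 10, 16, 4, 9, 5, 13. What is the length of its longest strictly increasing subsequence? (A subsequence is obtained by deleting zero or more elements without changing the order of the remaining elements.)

4

One longest increasing subsequence is 5, 7, 10, 16 (positions 2,4,6,7), of length 4; no longer one exists.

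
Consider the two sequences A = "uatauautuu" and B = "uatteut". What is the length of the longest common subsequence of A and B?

5

Backtracking the LCS table gives one alignment: u (A1,B1) → a (A2,B2) → t (A3,B4) → u (A7,B6) → t (A8,B7).
So the longest common subsequence has length 5.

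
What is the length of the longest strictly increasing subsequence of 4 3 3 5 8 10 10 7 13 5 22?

6

One longest increasing subsequence is 4, 5, 8, 10, 13, 22 (positions 1,4,5,6,9,11), of length 6; no longer one exists.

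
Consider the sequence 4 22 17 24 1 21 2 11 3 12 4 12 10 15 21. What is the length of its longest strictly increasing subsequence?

Scanning left to right, the best length ending at each element is: 4→1, 22→2, 17→2, 24→3, 1→1, 21→3, 2→2, 11→3, 3→3, 12→4, 4→4, 12→5, 10→5, 15→6, 21→7.
So the longest increasing subsequence has length 7, e.g. 1, 2, 3, 4, 12, 15, 21.

7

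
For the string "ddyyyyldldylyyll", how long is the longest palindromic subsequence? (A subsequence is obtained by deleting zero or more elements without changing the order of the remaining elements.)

Using dp[i][j] = 2 + dp[i+1][j−1] if the ends match, else max(dp[i+1][j], dp[i][j−1]):
dp[1][16] = 9. A witness is yyldldlyy at positions 5,6,7,8,9,10,12,13,14.

9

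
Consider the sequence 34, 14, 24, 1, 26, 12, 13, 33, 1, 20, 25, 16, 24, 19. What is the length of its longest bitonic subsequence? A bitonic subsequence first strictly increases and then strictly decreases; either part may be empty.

7

One longest bitonic subsequence is 14, 24, 26, 33, 25, 24, 19 (positions 2,3,5,8,11,13,14): it rises to 33 then falls. Length 7 is optimal.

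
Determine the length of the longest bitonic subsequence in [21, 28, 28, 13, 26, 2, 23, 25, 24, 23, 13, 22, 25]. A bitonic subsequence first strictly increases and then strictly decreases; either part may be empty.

One longest bitonic subsequence is 21, 28, 26, 25, 24, 23, 22 (positions 1,2,5,8,9,10,12): it rises to 28 then falls. Length 7 is optimal.

7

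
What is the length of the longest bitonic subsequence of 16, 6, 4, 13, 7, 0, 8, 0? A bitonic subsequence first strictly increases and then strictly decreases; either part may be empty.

4

One longest bitonic subsequence is 16, 13, 8, 0 (positions 1,4,7,8): it rises to 16 then falls. Length 4 is optimal.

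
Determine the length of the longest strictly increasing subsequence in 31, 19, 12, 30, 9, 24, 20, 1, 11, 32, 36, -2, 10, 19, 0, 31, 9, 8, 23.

4

Let dp[i] be the longest increasing subsequence ending at position i. Then dp = [1, 1, 1, 2, 1, 2, 2, 1, 2, 3, 4, 1, 2, 3, 2, 4, 3, 3, 4].
The maximum is 4; one witness is 19, 30, 32, 36 at positions 2,4,10,11.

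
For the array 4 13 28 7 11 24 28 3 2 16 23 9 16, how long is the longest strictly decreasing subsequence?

4

Let dp[i] be the longest decreasing subsequence ending at position i. Then dp = [1, 1, 1, 2, 2, 2, 1, 3, 4, 3, 3, 4, 4].
The maximum is 4; one witness is 13, 7, 3, 2 at positions 2,4,8,9.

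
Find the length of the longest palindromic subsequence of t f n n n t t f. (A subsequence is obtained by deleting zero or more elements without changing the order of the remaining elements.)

One longest palindromic subsequence is fnnnf (positions 2,3,4,5,8); it reads the same forward and backward, and the interval DP gives dp[1][8] = 5.

5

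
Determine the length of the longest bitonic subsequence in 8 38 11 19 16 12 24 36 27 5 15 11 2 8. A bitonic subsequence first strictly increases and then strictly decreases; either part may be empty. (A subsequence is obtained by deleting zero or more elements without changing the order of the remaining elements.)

Let inc[i] be the LIS ending at i and dec[i] the longest strictly decreasing subsequence starting at i. inc = [1, 2, 2, 3, 3, 3, 4, 5, 5, 1, 4, 2, 1, 2], dec = [3, 6, 3, 5, 4, 3, 4, 5, 4, 2, 3, 2, 1, 1].
max_i inc[i]+dec[i]−1 = 9, with one witness 8, 11, 19, 24, 36, 27, 15, 11, 8.

9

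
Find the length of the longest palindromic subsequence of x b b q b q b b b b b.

8

Using dp[i][j] = 2 + dp[i+1][j−1] if the ends match, else max(dp[i+1][j], dp[i][j−1]):
dp[1][11] = 8. A witness is bbbbbbbb at positions 2,3,5,7,8,9,10,11.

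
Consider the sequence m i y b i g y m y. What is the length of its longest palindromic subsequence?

5

One longest palindromic subsequence is mygym (positions 1,3,6,7,8); it reads the same forward and backward, and the interval DP gives dp[1][9] = 5.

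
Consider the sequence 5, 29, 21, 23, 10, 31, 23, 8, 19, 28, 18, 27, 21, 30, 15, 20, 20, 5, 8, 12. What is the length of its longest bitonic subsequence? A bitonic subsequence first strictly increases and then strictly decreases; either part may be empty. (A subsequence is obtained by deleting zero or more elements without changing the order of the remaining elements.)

Let inc[i] be the LIS ending at i and dec[i] the longest strictly decreasing subsequence starting at i. inc = [1, 2, 2, 3, 2, 4, 3, 2, 3, 4, 3, 4, 4, 5, 3, 4, 4, 1, 2, 3], dec = [1, 6, 5, 5, 3, 6, 5, 2, 4, 5, 3, 4, 3, 3, 2, 2, 2, 1, 1, 1].
max_i inc[i]+dec[i]−1 = 9, with one witness 5, 21, 23, 31, 28, 27, 21, 20, 12.

9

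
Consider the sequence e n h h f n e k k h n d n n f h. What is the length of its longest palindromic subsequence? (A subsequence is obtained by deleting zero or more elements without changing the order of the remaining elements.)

9

One longest palindromic subsequence is hfnndnnfh (positions 3,5,6,11,12,13,14,15,16); it reads the same forward and backward, and the interval DP gives dp[1][16] = 9.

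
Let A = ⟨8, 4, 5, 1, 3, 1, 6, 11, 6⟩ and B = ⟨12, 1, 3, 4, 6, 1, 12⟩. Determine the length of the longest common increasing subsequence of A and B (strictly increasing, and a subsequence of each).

3

For each value that appears in both, track the longest common increasing run ending there.
The best achievable length is 3; one witness is 1, 3, 6 (A-positions 4,5,7, B-positions 2,3,5).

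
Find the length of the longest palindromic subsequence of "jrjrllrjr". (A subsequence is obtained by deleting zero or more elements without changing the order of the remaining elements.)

8

One longest palindromic subsequence is rjrllrjr (positions 2,3,4,5,6,7,8,9); it reads the same forward and backward, and the interval DP gives dp[1][9] = 8.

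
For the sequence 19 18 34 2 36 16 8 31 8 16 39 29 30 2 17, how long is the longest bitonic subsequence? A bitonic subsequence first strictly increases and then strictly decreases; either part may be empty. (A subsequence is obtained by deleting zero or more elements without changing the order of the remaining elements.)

6

One longest bitonic subsequence is 19, 34, 36, 31, 30, 17 (positions 1,3,5,8,13,15): it rises to 36 then falls. Length 6 is optimal.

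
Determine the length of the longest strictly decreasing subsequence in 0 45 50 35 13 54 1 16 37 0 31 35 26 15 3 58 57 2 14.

7

Scanning left to right, the best length ending at each element is: 0→1, 45→1, 50→1, 35→2, 13→3, 54→1, 1→4, 16→3, 37→2, 0→5, 31→3, 35→3, 26→4, 15→5, 3→6, 58→1, 57→2, 2→7, 14→6.
So the longest decreasing subsequence has length 7, e.g. 45, 35, 31, 26, 15, 3, 2.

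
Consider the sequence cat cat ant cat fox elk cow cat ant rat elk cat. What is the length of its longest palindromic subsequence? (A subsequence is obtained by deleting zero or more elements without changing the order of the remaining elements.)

One longest palindromic subsequence is cat ant cat cow cat ant cat (positions 1,3,4,7,8,9,12); it reads the same forward and backward, and the interval DP gives dp[1][12] = 7.

7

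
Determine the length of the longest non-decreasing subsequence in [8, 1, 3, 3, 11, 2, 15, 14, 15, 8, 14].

Let dp[i] be the longest non-decreasing subsequence ending at position i. Then dp = [1, 1, 2, 3, 4, 2, 5, 5, 6, 4, 6].
The maximum is 6; one witness is 1, 3, 3, 11, 15, 15 at positions 2,3,4,5,7,9.

6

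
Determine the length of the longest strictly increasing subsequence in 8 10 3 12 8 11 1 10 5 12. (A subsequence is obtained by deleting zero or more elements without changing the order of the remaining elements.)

4

Let dp[i] be the longest increasing subsequence ending at position i. Then dp = [1, 2, 1, 3, 2, 3, 1, 3, 2, 4].
The maximum is 4; one witness is 8, 10, 11, 12 at positions 1,2,6,10.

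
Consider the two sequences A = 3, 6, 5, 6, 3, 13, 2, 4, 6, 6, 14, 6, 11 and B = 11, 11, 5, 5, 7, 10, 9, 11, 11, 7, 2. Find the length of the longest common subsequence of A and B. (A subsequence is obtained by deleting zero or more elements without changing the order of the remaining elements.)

Backtracking the LCS table gives one alignment: 5 (A3,B4) → 2 (A7,B11).
So the longest common subsequence has length 2.

2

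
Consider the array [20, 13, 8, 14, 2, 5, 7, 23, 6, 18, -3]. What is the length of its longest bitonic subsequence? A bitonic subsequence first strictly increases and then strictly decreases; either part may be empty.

6

One longest bitonic subsequence is 20, 13, 8, 7, 6, -3 (positions 1,2,3,7,9,11): it rises to 20 then falls. Length 6 is optimal.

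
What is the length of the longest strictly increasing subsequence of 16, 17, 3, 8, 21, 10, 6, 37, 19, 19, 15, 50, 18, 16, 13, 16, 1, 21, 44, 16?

7

Scanning left to right, the best length ending at each element is: 16→1, 17→2, 3→1, 8→2, 21→3, 10→3, 6→2, 37→4, 19→4, 19→4, 15→4, 50→5, 18→5, 16→5, 13→4, 16→5, 1→1, 21→6, 44→7, 16→5.
So the longest increasing subsequence has length 7, e.g. 3, 8, 10, 15, 18, 21, 44.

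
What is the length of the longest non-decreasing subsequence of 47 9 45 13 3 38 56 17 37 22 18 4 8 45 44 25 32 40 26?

7

Let dp[i] be the longest non-decreasing subsequence ending at position i. Then dp = [1, 1, 2, 2, 1, 3, 4, 3, 4, 4, 4, 2, 3, 5, 5, 5, 6, 7, 6].
The maximum is 7; one witness is 9, 13, 17, 22, 25, 32, 40 at positions 2,4,8,10,16,17,18.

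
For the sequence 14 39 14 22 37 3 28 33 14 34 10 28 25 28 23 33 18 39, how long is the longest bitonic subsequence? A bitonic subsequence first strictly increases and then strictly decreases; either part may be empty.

9

Let inc[i] be the LIS ending at i and dec[i] the longest strictly decreasing subsequence starting at i. inc = [1, 2, 1, 2, 3, 1, 3, 4, 2, 5, 2, 3, 3, 4, 3, 5, 3, 6], dec = [2, 7, 2, 3, 6, 1, 4, 5, 2, 5, 1, 4, 3, 3, 2, 2, 1, 1].
max_i inc[i]+dec[i]−1 = 9, with one witness 14, 22, 28, 33, 34, 28, 25, 23, 18.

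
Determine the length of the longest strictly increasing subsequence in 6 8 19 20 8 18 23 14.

One longest increasing subsequence is 6, 8, 19, 20, 23 (positions 1,2,3,4,7), of length 5; no longer one exists.

5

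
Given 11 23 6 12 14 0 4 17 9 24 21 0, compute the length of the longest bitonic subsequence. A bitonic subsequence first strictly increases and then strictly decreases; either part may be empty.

7

Let inc[i] be the LIS ending at i and dec[i] the longest strictly decreasing subsequence starting at i. inc = [1, 2, 1, 2, 3, 1, 2, 4, 3, 5, 5, 1], dec = [4, 4, 3, 3, 3, 1, 2, 3, 2, 3, 2, 1].
max_i inc[i]+dec[i]−1 = 7, with one witness 11, 12, 14, 17, 24, 21, 0.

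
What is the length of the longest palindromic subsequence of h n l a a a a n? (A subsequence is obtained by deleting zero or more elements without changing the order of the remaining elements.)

Using dp[i][j] = 2 + dp[i+1][j−1] if the ends match, else max(dp[i+1][j], dp[i][j−1]):
dp[1][8] = 6. A witness is naaaan at positions 2,4,5,6,7,8.

6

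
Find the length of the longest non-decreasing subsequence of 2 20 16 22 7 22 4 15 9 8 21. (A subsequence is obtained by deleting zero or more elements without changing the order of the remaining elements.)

4

Scanning left to right, the best length ending at each element is: 2→1, 20→2, 16→2, 22→3, 7→2, 22→4, 4→2, 15→3, 9→3, 8→3, 21→4.
So the longest non-decreasing subsequence has length 4, e.g. 2, 20, 22, 22.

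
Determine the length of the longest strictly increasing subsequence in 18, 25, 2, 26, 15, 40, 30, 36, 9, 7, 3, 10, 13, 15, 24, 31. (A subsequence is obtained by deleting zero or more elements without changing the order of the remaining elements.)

Scanning left to right, the best length ending at each element is: 18→1, 25→2, 2→1, 26→3, 15→2, 40→4, 30→4, 36→5, 9→2, 7→2, 3→2, 10→3, 13→4, 15→5, 24→6, 31→7.
So the longest increasing subsequence has length 7, e.g. 2, 9, 10, 13, 15, 24, 31.

7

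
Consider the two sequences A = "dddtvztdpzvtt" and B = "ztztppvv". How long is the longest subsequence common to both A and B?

5

A longest common subsequence is tztpv (length 5); the LCS DP confirms no longer common subsequence exists.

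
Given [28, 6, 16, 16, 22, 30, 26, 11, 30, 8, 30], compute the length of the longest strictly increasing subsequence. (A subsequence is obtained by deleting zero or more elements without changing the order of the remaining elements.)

Scanning left to right, the best length ending at each element is: 28→1, 6→1, 16→2, 16→2, 22→3, 30→4, 26→4, 11→2, 30→5, 8→2, 30→5.
So the longest increasing subsequence has length 5, e.g. 6, 16, 22, 26, 30.

5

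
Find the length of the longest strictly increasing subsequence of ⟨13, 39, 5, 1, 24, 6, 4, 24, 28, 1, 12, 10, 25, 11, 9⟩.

4

Let dp[i] be the longest increasing subsequence ending at position i. Then dp = [1, 2, 1, 1, 2, 2, 2, 3, 4, 1, 3, 3, 4, 4, 3].
The maximum is 4; one witness is 5, 6, 24, 28 at positions 3,6,8,9.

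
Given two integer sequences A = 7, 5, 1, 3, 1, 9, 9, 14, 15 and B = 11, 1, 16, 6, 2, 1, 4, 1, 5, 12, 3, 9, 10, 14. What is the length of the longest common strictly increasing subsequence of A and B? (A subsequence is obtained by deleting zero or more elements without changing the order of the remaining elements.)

4

For each value that appears in both, track the longest common increasing run ending there.
The best achievable length is 4; one witness is 1, 3, 9, 14 (A-positions 3,4,6,8, B-positions 2,11,12,14).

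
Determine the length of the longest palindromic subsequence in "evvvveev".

6

Using dp[i][j] = 2 + dp[i+1][j−1] if the ends match, else max(dp[i+1][j], dp[i][j−1]):
dp[1][8] = 6. A witness is evvvve at positions 1,2,3,4,5,7.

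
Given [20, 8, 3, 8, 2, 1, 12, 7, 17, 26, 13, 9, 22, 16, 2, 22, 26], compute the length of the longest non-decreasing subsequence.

7

Let dp[i] be the longest non-decreasing subsequence ending at position i. Then dp = [1, 1, 1, 2, 1, 1, 3, 2, 4, 5, 4, 3, 5, 5, 2, 6, 7].
The maximum is 7; one witness is 8, 8, 12, 17, 22, 22, 26 at positions 2,4,7,9,13,16,17.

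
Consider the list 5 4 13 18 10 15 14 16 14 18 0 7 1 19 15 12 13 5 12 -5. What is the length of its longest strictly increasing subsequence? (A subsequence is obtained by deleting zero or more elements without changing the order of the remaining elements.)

Scanning left to right, the best length ending at each element is: 5→1, 4→1, 13→2, 18→3, 10→2, 15→3, 14→3, 16→4, 14→3, 18→5, 0→1, 7→2, 1→2, 19→6, 15→4, 12→3, 13→4, 5→3, 12→4, -5→1.
So the longest increasing subsequence has length 6, e.g. 5, 13, 15, 16, 18, 19.

6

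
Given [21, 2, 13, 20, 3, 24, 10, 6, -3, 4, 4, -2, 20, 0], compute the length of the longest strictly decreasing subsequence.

Scanning left to right, the best length ending at each element is: 21→1, 2→2, 13→2, 20→2, 3→3, 24→1, 10→3, 6→4, -3→5, 4→5, 4→5, -2→6, 20→2, 0→6.
So the longest decreasing subsequence has length 6, e.g. 21, 13, 10, 6, 4, -2.

6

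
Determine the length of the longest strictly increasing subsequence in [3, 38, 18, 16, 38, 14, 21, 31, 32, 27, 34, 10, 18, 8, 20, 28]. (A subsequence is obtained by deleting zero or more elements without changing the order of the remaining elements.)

One longest increasing subsequence is 3, 18, 21, 31, 32, 34 (positions 1,3,7,8,9,11), of length 6; no longer one exists.

6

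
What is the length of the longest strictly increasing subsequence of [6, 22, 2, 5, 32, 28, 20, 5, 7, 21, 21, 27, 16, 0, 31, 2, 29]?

One longest increasing subsequence is 2, 5, 20, 21, 27, 31 (positions 3,4,7,10,12,15), of length 6; no longer one exists.

6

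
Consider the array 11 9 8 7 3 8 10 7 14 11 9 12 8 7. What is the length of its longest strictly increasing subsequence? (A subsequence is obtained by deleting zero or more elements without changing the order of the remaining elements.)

5

Scanning left to right, the best length ending at each element is: 11→1, 9→1, 8→1, 7→1, 3→1, 8→2, 10→3, 7→2, 14→4, 11→4, 9→3, 12→5, 8→3, 7→2.
So the longest increasing subsequence has length 5, e.g. 7, 8, 10, 11, 12.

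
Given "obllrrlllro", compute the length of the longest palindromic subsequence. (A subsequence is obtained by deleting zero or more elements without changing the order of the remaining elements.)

One longest palindromic subsequence is ollrrllo (positions 1,3,4,5,6,8,9,11); it reads the same forward and backward, and the interval DP gives dp[1][11] = 8.

8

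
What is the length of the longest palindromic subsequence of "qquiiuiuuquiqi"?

One longest palindromic subsequence is qquuiuuqq (positions 1,2,3,6,7,8,9,10,13); it reads the same forward and backward, and the interval DP gives dp[1][14] = 9.

9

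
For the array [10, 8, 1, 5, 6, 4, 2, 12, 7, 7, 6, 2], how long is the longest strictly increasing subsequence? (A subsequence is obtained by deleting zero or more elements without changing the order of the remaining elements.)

Let dp[i] be the longest increasing subsequence ending at position i. Then dp = [1, 1, 1, 2, 3, 2, 2, 4, 4, 4, 3, 2].
The maximum is 4; one witness is 1, 5, 6, 12 at positions 3,4,5,8.

4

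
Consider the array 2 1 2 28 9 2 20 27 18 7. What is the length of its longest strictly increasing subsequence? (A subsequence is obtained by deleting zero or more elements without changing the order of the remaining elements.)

Let dp[i] be the longest increasing subsequence ending at position i. Then dp = [1, 1, 2, 3, 3, 2, 4, 5, 4, 3].
The maximum is 5; one witness is 1, 2, 9, 20, 27 at positions 2,3,5,7,8.

5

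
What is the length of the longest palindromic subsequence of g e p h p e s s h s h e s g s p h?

11

One longest palindromic subsequence is hpsshshssph (positions 4,5,7,8,9,10,11,13,15,16,17); it reads the same forward and backward, and the interval DP gives dp[1][17] = 11.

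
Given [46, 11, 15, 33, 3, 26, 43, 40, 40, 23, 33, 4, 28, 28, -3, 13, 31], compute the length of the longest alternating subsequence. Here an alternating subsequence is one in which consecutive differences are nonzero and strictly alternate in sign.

A longest alternating subsequence is 46, 11, 15, 3, 26, 23, 33, 4, 28, -3, 13 (positions 1,2,3,5,6,10,11,12,13,15,16); its 10 consecutive differences strictly alternate in sign, and length 11 is optimal.

11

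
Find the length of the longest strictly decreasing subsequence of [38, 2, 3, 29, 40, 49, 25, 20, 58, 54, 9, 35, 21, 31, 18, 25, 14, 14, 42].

6

Let dp[i] be the longest decreasing subsequence ending at position i. Then dp = [1, 2, 2, 2, 1, 1, 3, 4, 1, 2, 5, 3, 4, 4, 5, 5, 6, 6, 3].
The maximum is 6; one witness is 38, 29, 25, 20, 18, 14 at positions 1,4,7,8,15,17.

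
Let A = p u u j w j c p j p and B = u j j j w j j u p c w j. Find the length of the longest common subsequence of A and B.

Backtracking the LCS table gives one alignment: u (A2,B1) → j (A4,B4) → w (A5,B5) → j (A6,B7) → c (A7,B10) → j (A9,B12).
So the longest common subsequence has length 6.

6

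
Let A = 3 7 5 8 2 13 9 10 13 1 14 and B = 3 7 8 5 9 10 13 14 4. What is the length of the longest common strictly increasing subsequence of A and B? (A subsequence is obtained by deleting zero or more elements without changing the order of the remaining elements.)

A longest common strictly increasing subsequence is 3, 7, 8, 9, 10, 13, 14 (length 7); it appears in order in both A and B, and no longer such subsequence exists.

7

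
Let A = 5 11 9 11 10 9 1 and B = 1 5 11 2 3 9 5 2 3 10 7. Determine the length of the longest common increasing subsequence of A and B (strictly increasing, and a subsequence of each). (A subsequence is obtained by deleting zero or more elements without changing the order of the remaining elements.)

3

For each value that appears in both, track the longest common increasing run ending there.
The best achievable length is 3; one witness is 5, 9, 10 (A-positions 1,3,5, B-positions 2,6,10).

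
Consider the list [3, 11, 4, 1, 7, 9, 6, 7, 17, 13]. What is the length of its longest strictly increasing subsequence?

Let dp[i] be the longest increasing subsequence ending at position i. Then dp = [1, 2, 2, 1, 3, 4, 3, 4, 5, 5].
The maximum is 5; one witness is 3, 4, 7, 9, 17 at positions 1,3,5,6,9.

5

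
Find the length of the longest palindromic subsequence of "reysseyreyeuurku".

One longest palindromic subsequence is reyereyer (positions 1,2,3,6,8,9,10,11,14); it reads the same forward and backward, and the interval DP gives dp[1][16] = 9.

9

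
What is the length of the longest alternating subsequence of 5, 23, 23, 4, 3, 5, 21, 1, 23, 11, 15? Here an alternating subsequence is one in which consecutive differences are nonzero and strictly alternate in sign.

8

Track the best alternating length ending on an up-step vs a down-step at each position: up/down = 1/1, 2/1, 2/1, 1/3, 1/3, 4/3, 4/3, 1/5, 6/1, 6/7, 8/7.
The maximum over both is 8; one such subsequence is 5, 23, 4, 5, 1, 23, 11, 15.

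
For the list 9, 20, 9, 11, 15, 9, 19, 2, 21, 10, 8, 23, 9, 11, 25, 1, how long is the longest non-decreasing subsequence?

8

Scanning left to right, the best length ending at each element is: 9→1, 20→2, 9→2, 11→3, 15→4, 9→3, 19→5, 2→1, 21→6, 10→4, 8→2, 23→7, 9→4, 11→5, 25→8, 1→1.
So the longest non-decreasing subsequence has length 8, e.g. 9, 9, 11, 15, 19, 21, 23, 25.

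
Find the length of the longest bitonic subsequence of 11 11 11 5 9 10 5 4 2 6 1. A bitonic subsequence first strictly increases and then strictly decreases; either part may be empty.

One longest bitonic subsequence is 5, 9, 10, 5, 4, 2, 1 (positions 4,5,6,7,8,9,11): it rises to 10 then falls. Length 7 is optimal.

7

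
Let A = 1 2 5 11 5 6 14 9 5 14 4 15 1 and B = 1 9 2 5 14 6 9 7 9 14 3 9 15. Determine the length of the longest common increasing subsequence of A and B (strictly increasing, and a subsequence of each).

7

For each value that appears in both, track the longest common increasing run ending there.
The best achievable length is 7; one witness is 1, 2, 5, 6, 9, 14, 15 (A-positions 1,2,3,6,8,10,12, B-positions 1,3,4,6,7,10,13).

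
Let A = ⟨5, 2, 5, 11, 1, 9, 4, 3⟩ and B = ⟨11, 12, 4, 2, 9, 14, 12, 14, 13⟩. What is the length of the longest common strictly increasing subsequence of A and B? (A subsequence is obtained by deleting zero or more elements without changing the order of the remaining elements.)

2

A longest common strictly increasing subsequence is 2, 9 (length 2); it appears in order in both A and B, and no longer such subsequence exists.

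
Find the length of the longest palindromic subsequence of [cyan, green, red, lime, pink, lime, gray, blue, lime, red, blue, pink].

One longest palindromic subsequence is pink blue red blue pink (positions 5,8,10,11,12); it reads the same forward and backward, and the interval DP gives dp[1][12] = 5.

5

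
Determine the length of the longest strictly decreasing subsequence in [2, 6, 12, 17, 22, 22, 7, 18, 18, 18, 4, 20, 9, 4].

4

Scanning left to right, the best length ending at each element is: 2→1, 6→1, 12→1, 17→1, 22→1, 22→1, 7→2, 18→2, 18→2, 18→2, 4→3, 20→2, 9→3, 4→4.
So the longest decreasing subsequence has length 4, e.g. 22, 18, 9, 4.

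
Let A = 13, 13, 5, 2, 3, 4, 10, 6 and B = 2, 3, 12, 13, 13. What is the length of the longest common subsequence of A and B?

Backtracking the LCS table gives one alignment: 13 (A1,B4) → 13 (A2,B5).
So the longest common subsequence has length 2.

2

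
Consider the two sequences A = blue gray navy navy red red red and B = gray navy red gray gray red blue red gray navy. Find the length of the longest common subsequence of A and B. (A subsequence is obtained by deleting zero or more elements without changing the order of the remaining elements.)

Backtracking the LCS table gives one alignment: gray (A2,B1) → navy (A4,B2) → red (A5,B3) → red (A6,B6) → red (A7,B8).
So the longest common subsequence has length 5.

5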